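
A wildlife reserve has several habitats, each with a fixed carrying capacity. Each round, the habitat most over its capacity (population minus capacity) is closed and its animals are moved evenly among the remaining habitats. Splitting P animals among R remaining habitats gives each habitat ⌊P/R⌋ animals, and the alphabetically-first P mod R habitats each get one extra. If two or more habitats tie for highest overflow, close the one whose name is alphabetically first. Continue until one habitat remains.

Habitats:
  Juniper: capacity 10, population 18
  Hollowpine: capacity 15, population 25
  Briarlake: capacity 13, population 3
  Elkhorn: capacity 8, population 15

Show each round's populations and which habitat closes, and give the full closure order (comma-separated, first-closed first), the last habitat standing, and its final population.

Closure order: Hollowpine, Juniper, Elkhorn
Last habitat: Briarlake with 61 animals

Round 1: Briarlake=3 Elkhorn=15 Hollowpine=25 Juniper=18 → close Hollowpine (overflow 10)
  25÷3 = 8 each, +1 to first 1
Round 2: Briarlake=12 Elkhorn=23 Juniper=26 → close Juniper (overflow 16)
  26÷2 = 13 each, +1 to first 0
Round 3: Briarlake=25 Elkhorn=36 → close Elkhorn (overflow 28)
  36÷1 = 36 each, +1 to first 0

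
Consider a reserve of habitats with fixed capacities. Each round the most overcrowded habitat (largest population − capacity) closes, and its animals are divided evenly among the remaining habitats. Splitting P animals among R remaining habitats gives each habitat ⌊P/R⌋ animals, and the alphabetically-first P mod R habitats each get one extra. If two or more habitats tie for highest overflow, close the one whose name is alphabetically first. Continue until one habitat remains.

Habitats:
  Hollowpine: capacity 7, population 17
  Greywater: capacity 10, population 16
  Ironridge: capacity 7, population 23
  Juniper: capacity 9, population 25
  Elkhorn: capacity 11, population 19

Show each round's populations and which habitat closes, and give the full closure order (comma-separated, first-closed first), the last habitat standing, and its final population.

Round 1: Elkhorn=19 Greywater=16 Hollowpine=17 Ironridge=23 Juniper=25 → close Ironridge (overflow 16)
  23÷4 = 5 each, +1 to first 3
Round 2: Elkhorn=25 Greywater=22 Hollowpine=23 Juniper=30 → close Juniper (overflow 21)
  30÷3 = 10 each, +1 to first 0
Round 3: Elkhorn=35 Greywater=32 Hollowpine=33 → close Hollowpine (overflow 26)
  33÷2 = 16 each, +1 to first 1
Round 4: Elkhorn=52 Greywater=48 → close Elkhorn (overflow 41)
  52÷1 = 52 each, +1 to first 0

Closure order: Ironridge, Juniper, Hollowpine, Elkhorn
Last habitat: Greywater with 100 animals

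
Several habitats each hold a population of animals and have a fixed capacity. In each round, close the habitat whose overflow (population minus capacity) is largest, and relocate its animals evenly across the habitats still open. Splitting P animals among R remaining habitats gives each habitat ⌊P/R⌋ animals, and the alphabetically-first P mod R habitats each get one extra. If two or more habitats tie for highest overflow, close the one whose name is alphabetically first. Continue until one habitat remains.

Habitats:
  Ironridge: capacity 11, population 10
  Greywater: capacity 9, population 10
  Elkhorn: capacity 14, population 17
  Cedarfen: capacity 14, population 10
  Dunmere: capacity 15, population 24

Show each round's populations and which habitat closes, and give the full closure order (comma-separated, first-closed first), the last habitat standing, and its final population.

Round 1: Cedarfen=10 Dunmere=24 Elkhorn=17 Greywater=10 Ironridge=10 → close Dunmere (overflow 9)
  24÷4 = 6 each, +1 to first 0
Round 2: Cedarfen=16 Elkhorn=23 Greywater=16 Ironridge=16 → close Elkhorn (overflow 9)
  23÷3 = 7 each, +1 to first 2
Round 3: Cedarfen=24 Greywater=24 Ironridge=23 → close Greywater (overflow 15)
  24÷2 = 12 each, +1 to first 0
Round 4: Cedarfen=36 Ironridge=35 → close Ironridge (overflow 24)
  35÷1 = 35 each, +1 to first 0

Closure order: Dunmere, Elkhorn, Greywater, Ironridge
Last habitat: Cedarfen with 71 animals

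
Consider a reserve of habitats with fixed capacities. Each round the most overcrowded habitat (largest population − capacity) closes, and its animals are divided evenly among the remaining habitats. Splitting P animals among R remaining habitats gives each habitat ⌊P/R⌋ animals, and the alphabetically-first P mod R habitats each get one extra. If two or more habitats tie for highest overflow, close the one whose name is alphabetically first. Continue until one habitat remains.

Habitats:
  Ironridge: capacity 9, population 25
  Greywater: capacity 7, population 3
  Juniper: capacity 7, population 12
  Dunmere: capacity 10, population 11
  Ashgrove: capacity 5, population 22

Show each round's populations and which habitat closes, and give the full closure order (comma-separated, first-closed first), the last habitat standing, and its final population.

Round 1: Ashgrove=22 Dunmere=11 Greywater=3 Ironridge=25 Juniper=12 → close Ashgrove (overflow 17)
  22÷4 = 5 each, +1 to first 2
Round 2: Dunmere=17 Greywater=9 Ironridge=30 Juniper=17 → close Ironridge (overflow 21)
  30÷3 = 10 each, +1 to first 0
Round 3: Dunmere=27 Greywater=19 Juniper=27 → close Juniper (overflow 20)
  27÷2 = 13 each, +1 to first 1
Round 4: Dunmere=41 Greywater=32 → close Dunmere (overflow 31)
  41÷1 = 41 each, +1 to first 0

Closure order: Ashgrove, Ironridge, Juniper, Dunmere
Last habitat: Greywater with 73 animals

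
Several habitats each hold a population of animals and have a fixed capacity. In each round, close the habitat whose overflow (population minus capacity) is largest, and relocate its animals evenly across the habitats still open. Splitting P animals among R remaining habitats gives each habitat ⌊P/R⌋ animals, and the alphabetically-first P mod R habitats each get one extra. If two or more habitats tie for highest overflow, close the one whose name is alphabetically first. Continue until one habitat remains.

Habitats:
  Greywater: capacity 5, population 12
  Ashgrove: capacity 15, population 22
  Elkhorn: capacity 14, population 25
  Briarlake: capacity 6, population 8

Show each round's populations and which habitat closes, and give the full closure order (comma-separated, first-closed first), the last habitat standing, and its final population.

Closure order: Elkhorn, Ashgrove, Greywater
Last habitat: Briarlake with 67 animals

Round 1: Ashgrove=22 Briarlake=8 Elkhorn=25 Greywater=12 → close Elkhorn (overflow 11)
  25÷3 = 8 each, +1 to first 1
Round 2: Ashgrove=31 Briarlake=16 Greywater=20 → close Ashgrove (overflow 16)
  31÷2 = 15 each, +1 to first 1
Round 3: Briarlake=32 Greywater=35 → close Greywater (overflow 30)
  35÷1 = 35 each, +1 to first 0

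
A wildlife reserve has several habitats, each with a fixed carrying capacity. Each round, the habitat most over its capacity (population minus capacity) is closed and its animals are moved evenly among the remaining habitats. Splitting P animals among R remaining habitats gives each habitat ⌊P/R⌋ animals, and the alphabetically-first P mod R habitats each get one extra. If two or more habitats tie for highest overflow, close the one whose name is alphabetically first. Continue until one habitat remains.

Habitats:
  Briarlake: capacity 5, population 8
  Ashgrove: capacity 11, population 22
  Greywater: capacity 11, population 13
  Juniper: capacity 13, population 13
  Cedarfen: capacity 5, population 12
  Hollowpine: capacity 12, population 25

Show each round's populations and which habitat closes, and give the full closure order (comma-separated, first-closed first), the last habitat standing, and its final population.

Round 1: Ashgrove=22 Briarlake=8 Cedarfen=12 Greywater=13 Hollowpine=25 Juniper=13 → close Hollowpine (overflow 13)
  25÷5 = 5 each, +1 to first 0
Round 2: Ashgrove=27 Briarlake=13 Cedarfen=17 Greywater=18 Juniper=18 → close Ashgrove (overflow 16)
  27÷4 = 6 each, +1 to first 3
Round 3: Briarlake=20 Cedarfen=24 Greywater=25 Juniper=24 → close Cedarfen (overflow 19)
  24÷3 = 8 each, +1 to first 0
Round 4: Briarlake=28 Greywater=33 Juniper=32 → close Briarlake (overflow 23)
  28÷2 = 14 each, +1 to first 0
Round 5: Greywater=47 Juniper=46 → close Greywater (overflow 36)
  47÷1 = 47 each, +1 to first 0

Closure order: Hollowpine, Ashgrove, Cedarfen, Briarlake, Greywater
Last habitat: Juniper with 93 animals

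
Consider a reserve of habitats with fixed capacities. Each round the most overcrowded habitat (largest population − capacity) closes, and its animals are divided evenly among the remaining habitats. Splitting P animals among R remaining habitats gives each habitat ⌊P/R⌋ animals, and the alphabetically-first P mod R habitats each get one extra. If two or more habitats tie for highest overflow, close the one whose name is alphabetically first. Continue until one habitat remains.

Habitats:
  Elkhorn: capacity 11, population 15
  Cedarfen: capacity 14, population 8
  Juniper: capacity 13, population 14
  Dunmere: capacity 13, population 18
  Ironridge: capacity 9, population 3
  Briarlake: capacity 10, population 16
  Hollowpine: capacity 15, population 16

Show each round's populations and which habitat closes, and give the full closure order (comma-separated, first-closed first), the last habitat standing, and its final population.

Round 1: Briarlake=16 Cedarfen=8 Dunmere=18 Elkhorn=15 Hollowpine=16 Ironridge=3 Juniper=14 → close Briarlake (overflow 6)
  16÷6 = 2 each, +1 to first 4
Round 2: Cedarfen=11 Dunmere=21 Elkhorn=18 Hollowpine=19 Ironridge=5 Juniper=16 → close Dunmere (overflow 8)
  21÷5 = 4 each, +1 to first 1
Round 3: Cedarfen=16 Elkhorn=22 Hollowpine=23 Ironridge=9 Juniper=20 → close Elkhorn (overflow 11)
  22÷4 = 5 each, +1 to first 2
Round 4: Cedarfen=22 Hollowpine=29 Ironridge=14 Juniper=25 → close Hollowpine (overflow 14)
  29÷3 = 9 each, +1 to first 2
Round 5: Cedarfen=32 Ironridge=24 Juniper=34 → close Juniper (overflow 21)
  34÷2 = 17 each, +1 to first 0
Round 6: Cedarfen=49 Ironridge=41 → close Cedarfen (overflow 35)
  49÷1 = 49 each, +1 to first 0

Closure order: Briarlake, Dunmere, Elkhorn, Hollowpine, Juniper, Cedarfen
Last habitat: Ironridge with 90 animals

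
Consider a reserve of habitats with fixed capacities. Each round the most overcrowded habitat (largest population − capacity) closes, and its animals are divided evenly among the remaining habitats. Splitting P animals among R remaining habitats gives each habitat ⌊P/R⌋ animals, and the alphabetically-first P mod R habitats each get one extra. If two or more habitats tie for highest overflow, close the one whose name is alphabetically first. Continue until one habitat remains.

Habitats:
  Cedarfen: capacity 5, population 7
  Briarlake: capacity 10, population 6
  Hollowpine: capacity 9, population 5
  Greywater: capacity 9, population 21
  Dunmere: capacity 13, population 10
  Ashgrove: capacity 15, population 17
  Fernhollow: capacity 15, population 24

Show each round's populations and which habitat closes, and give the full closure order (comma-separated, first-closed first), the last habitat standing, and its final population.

Closure order: Greywater, Fernhollow, Ashgrove, Cedarfen, Briarlake, Dunmere
Last habitat: Hollowpine with 90 animals

Round 1: Ashgrove=17 Briarlake=6 Cedarfen=7 Dunmere=10 Fernhollow=24 Greywater=21 Hollowpine=5 → close Greywater (overflow 12)
  21÷6 = 3 each, +1 to first 3
Round 2: Ashgrove=21 Briarlake=10 Cedarfen=11 Dunmere=13 Fernhollow=27 Hollowpine=8 → close Fernhollow (overflow 12)
  27÷5 = 5 each, +1 to first 2
Round 3: Ashgrove=27 Briarlake=16 Cedarfen=16 Dunmere=18 Hollowpine=13 → close Ashgrove (overflow 12)
  27÷4 = 6 each, +1 to first 3
Round 4: Briarlake=23 Cedarfen=23 Dunmere=25 Hollowpine=19 → close Cedarfen (overflow 18)
  23÷3 = 7 each, +1 to first 2
Round 5: Briarlake=31 Dunmere=33 Hollowpine=26 → close Briarlake (overflow 21)
  31÷2 = 15 each, +1 to first 1
Round 6: Dunmere=49 Hollowpine=41 → close Dunmere (overflow 36)
  49÷1 = 49 each, +1 to first 0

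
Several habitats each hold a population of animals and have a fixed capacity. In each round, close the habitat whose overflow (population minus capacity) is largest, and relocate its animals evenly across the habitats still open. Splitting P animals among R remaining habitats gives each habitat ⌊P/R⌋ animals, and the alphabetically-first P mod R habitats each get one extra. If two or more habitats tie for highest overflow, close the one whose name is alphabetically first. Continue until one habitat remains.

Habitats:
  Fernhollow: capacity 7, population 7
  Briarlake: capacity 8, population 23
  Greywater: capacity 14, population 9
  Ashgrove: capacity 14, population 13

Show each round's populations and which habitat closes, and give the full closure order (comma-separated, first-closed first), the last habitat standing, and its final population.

Round 1: Ashgrove=13 Briarlake=23 Fernhollow=7 Greywater=9 → close Briarlake (overflow 15)
  23÷3 = 7 each, +1 to first 2
Round 2: Ashgrove=21 Fernhollow=15 Greywater=16 → close Fernhollow (overflow 8)
  15÷2 = 7 each, +1 to first 1
Round 3: Ashgrove=29 Greywater=23 → close Ashgrove (overflow 15)
  29÷1 = 29 each, +1 to first 0

Closure order: Briarlake, Fernhollow, Ashgrove
Last habitat: Greywater with 52 animals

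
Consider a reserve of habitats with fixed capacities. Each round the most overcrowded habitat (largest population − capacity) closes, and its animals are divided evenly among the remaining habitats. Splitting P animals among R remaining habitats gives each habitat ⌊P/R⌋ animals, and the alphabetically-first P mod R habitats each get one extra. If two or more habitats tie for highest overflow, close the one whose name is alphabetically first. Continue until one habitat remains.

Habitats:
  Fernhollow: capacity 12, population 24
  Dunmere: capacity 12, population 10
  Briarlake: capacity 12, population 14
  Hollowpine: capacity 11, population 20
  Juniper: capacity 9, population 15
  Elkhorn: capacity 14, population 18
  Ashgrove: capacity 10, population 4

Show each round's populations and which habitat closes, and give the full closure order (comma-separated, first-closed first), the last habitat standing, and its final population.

Closure order: Fernhollow, Hollowpine, Juniper, Elkhorn, Briarlake, Dunmere
Last habitat: Ashgrove with 105 animals

Round 1: Ashgrove=4 Briarlake=14 Dunmere=10 Elkhorn=18 Fernhollow=24 Hollowpine=20 Juniper=15 → close Fernhollow (overflow 12)
  24÷6 = 4 each, +1 to first 0
Round 2: Ashgrove=8 Briarlake=18 Dunmere=14 Elkhorn=22 Hollowpine=24 Juniper=19 → close Hollowpine (overflow 13)
  24÷5 = 4 each, +1 to first 4
Round 3: Ashgrove=13 Briarlake=23 Dunmere=19 Elkhorn=27 Juniper=23 → close Juniper (overflow 14)
  23÷4 = 5 each, +1 to first 3
Round 4: Ashgrove=19 Briarlake=29 Dunmere=25 Elkhorn=32 → close Elkhorn (overflow 18)
  32÷3 = 10 each, +1 to first 2
Round 5: Ashgrove=30 Briarlake=40 Dunmere=35 → close Briarlake (overflow 28)
  40÷2 = 20 each, +1 to first 0
Round 6: Ashgrove=50 Dunmere=55 → close Dunmere (overflow 43)
  55÷1 = 55 each, +1 to first 0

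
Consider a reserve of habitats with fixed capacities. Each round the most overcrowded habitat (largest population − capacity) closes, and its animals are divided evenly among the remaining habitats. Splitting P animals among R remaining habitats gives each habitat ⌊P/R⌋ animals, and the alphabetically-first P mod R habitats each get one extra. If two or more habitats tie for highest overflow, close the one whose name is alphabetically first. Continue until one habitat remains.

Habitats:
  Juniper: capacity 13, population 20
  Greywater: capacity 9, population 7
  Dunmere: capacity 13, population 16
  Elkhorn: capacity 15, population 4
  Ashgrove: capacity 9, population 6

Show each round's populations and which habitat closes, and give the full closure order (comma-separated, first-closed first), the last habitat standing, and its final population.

Round 1: Ashgrove=6 Dunmere=16 Elkhorn=4 Greywater=7 Juniper=20 → close Juniper (overflow 7)
  20÷4 = 5 each, +1 to first 0
Round 2: Ashgrove=11 Dunmere=21 Elkhorn=9 Greywater=12 → close Dunmere (overflow 8)
  21÷3 = 7 each, +1 to first 0
Round 3: Ashgrove=18 Elkhorn=16 Greywater=19 → close Greywater (overflow 10)
  19÷2 = 9 each, +1 to first 1
Round 4: Ashgrove=28 Elkhorn=25 → close Ashgrove (overflow 19)
  28÷1 = 28 each, +1 to first 0

Closure order: Juniper, Dunmere, Greywater, Ashgrove
Last habitat: Elkhorn with 53 animals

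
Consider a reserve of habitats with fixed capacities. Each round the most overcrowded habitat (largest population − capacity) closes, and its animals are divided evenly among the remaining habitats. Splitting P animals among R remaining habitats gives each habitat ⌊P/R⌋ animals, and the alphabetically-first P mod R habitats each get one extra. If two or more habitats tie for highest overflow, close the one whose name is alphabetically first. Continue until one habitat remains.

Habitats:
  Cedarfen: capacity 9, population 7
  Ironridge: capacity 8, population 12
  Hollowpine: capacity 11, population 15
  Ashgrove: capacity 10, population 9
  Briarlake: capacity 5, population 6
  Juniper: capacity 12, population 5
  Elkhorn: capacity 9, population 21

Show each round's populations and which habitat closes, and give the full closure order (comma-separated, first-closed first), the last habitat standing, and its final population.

Closure order: Elkhorn, Hollowpine, Ironridge, Briarlake, Ashgrove, Cedarfen
Last habitat: Juniper with 75 animals

Round 1: Ashgrove=9 Briarlake=6 Cedarfen=7 Elkhorn=21 Hollowpine=15 Ironridge=12 Juniper=5 → close Elkhorn (overflow 12)
  21÷6 = 3 each, +1 to first 3
Round 2: Ashgrove=13 Briarlake=10 Cedarfen=11 Hollowpine=18 Ironridge=15 Juniper=8 → close Hollowpine (overflow 7)
  18÷5 = 3 each, +1 to first 3
Round 3: Ashgrove=17 Briarlake=14 Cedarfen=15 Ironridge=18 Juniper=11 → close Ironridge (overflow 10)
  18÷4 = 4 each, +1 to first 2
Round 4: Ashgrove=22 Briarlake=19 Cedarfen=19 Juniper=15 → close Briarlake (overflow 14)
  19÷3 = 6 each, +1 to first 1
Round 5: Ashgrove=29 Cedarfen=25 Juniper=21 → close Ashgrove (overflow 19)
  29÷2 = 14 each, +1 to first 1
Round 6: Cedarfen=40 Juniper=35 → close Cedarfen (overflow 31)
  40÷1 = 40 each, +1 to first 0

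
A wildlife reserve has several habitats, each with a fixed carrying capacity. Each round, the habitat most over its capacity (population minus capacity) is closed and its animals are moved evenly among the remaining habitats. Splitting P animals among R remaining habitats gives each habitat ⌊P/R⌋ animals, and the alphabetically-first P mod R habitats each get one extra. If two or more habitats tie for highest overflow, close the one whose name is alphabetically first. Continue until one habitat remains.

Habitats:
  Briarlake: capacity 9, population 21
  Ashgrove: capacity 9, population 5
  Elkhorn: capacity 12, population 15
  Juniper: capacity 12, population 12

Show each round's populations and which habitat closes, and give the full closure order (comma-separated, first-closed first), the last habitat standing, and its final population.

Closure order: Briarlake, Elkhorn, Juniper
Last habitat: Ashgrove with 53 animals

Round 1: Ashgrove=5 Briarlake=21 Elkhorn=15 Juniper=12 → close Briarlake (overflow 12)
  21÷3 = 7 each, +1 to first 0
Round 2: Ashgrove=12 Elkhorn=22 Juniper=19 → close Elkhorn (overflow 10)
  22÷2 = 11 each, +1 to first 0
Round 3: Ashgrove=23 Juniper=30 → close Juniper (overflow 18)
  30÷1 = 30 each, +1 to first 0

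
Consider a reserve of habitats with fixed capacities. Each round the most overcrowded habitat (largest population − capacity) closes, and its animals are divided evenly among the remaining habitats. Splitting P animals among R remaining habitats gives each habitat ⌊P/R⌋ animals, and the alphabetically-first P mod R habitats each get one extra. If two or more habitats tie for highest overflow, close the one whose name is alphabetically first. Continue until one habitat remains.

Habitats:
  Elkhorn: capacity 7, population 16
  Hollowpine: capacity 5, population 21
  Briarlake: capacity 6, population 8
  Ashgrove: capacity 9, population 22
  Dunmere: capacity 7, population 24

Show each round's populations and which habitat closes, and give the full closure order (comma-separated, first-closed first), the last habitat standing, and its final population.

Round 1: Ashgrove=22 Briarlake=8 Dunmere=24 Elkhorn=16 Hollowpine=21 → close Dunmere (overflow 17)
  24÷4 = 6 each, +1 to first 0
Round 2: Ashgrove=28 Briarlake=14 Elkhorn=22 Hollowpine=27 → close Hollowpine (overflow 22)
  27÷3 = 9 each, +1 to first 0
Round 3: Ashgrove=37 Briarlake=23 Elkhorn=31 → close Ashgrove (overflow 28)
  37÷2 = 18 each, +1 to first 1
Round 4: Briarlake=42 Elkhorn=49 → close Elkhorn (overflow 42)
  49÷1 = 49 each, +1 to first 0

Closure order: Dunmere, Hollowpine, Ashgrove, Elkhorn
Last habitat: Briarlake with 91 animals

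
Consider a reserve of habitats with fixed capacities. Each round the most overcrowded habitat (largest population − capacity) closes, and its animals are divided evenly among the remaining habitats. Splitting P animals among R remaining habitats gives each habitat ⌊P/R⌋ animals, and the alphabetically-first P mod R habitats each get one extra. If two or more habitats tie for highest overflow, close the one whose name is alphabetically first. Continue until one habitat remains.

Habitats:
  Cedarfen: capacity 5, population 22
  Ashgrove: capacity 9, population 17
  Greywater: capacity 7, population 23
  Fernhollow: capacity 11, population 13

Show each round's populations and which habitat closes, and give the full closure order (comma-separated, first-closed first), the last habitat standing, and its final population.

Round 1: Ashgrove=17 Cedarfen=22 Fernhollow=13 Greywater=23 → close Cedarfen (overflow 17)
  22÷3 = 7 each, +1 to first 1
Round 2: Ashgrove=25 Fernhollow=20 Greywater=30 → close Greywater (overflow 23)
  30÷2 = 15 each, +1 to first 0
Round 3: Ashgrove=40 Fernhollow=35 → close Ashgrove (overflow 31)
  40÷1 = 40 each, +1 to first 0

Closure order: Cedarfen, Greywater, Ashgrove
Last habitat: Fernhollow with 75 animals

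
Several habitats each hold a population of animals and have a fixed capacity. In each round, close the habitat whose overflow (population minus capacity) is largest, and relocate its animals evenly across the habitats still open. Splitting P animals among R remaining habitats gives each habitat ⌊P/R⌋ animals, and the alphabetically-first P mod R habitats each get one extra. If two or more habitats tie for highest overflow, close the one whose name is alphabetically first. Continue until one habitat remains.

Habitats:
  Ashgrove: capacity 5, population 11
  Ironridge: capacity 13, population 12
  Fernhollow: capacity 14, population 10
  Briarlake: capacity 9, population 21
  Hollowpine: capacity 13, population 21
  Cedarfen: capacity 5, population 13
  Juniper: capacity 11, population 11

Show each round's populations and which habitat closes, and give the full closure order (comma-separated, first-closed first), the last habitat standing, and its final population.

Round 1: Ashgrove=11 Briarlake=21 Cedarfen=13 Fernhollow=10 Hollowpine=21 Ironridge=12 Juniper=11 → close Briarlake (overflow 12)
  21÷6 = 3 each, +1 to first 3
Round 2: Ashgrove=15 Cedarfen=17 Fernhollow=14 Hollowpine=24 Ironridge=15 Juniper=14 → close Cedarfen (overflow 12)
  17÷5 = 3 each, +1 to first 2
Round 3: Ashgrove=19 Fernhollow=18 Hollowpine=27 Ironridge=18 Juniper=17 → close Ashgrove (overflow 14)
  19÷4 = 4 each, +1 to first 3
Round 4: Fernhollow=23 Hollowpine=32 Ironridge=23 Juniper=21 → close Hollowpine (overflow 19)
  32÷3 = 10 each, +1 to first 2
Round 5: Fernhollow=34 Ironridge=34 Juniper=31 → close Ironridge (overflow 21)
  34÷2 = 17 each, +1 to first 0
Round 6: Fernhollow=51 Juniper=48 → close Fernhollow (overflow 37)
  51÷1 = 51 each, +1 to first 0

Closure order: Briarlake, Cedarfen, Ashgrove, Hollowpine, Ironridge, Fernhollow
Last habitat: Juniper with 99 animals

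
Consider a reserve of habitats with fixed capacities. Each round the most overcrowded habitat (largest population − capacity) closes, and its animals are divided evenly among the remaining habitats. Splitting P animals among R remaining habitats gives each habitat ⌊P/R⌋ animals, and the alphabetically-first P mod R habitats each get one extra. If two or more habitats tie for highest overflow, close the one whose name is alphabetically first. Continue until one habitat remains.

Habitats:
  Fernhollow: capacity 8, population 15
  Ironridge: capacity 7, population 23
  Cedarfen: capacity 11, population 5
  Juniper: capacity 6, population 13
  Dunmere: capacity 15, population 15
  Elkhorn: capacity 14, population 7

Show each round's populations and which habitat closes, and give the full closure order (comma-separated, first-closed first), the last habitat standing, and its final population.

Round 1: Cedarfen=5 Dunmere=15 Elkhorn=7 Fernhollow=15 Ironridge=23 Juniper=13 → close Ironridge (overflow 16)
  23÷5 = 4 each, +1 to first 3
Round 2: Cedarfen=10 Dunmere=20 Elkhorn=12 Fernhollow=19 Juniper=17 → close Fernhollow (overflow 11)
  19÷4 = 4 each, +1 to first 3
Round 3: Cedarfen=15 Dunmere=25 Elkhorn=17 Juniper=21 → close Juniper (overflow 15)
  21÷3 = 7 each, +1 to first 0
Round 4: Cedarfen=22 Dunmere=32 Elkhorn=24 → close Dunmere (overflow 17)
  32÷2 = 16 each, +1 to first 0
Round 5: Cedarfen=38 Elkhorn=40 → close Cedarfen (overflow 27)
  38÷1 = 38 each, +1 to first 0

Closure order: Ironridge, Fernhollow, Juniper, Dunmere, Cedarfen
Last habitat: Elkhorn with 78 animals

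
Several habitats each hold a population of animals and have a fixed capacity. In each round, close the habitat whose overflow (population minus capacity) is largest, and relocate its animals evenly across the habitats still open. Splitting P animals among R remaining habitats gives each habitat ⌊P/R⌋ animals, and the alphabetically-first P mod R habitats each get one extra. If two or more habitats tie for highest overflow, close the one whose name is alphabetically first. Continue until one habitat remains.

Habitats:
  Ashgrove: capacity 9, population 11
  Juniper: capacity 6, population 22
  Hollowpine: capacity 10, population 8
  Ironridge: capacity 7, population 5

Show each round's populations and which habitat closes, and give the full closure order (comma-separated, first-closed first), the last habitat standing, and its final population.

Round 1: Ashgrove=11 Hollowpine=8 Ironridge=5 Juniper=22 → close Juniper (overflow 16)
  22÷3 = 7 each, +1 to first 1
Round 2: Ashgrove=19 Hollowpine=15 Ironridge=12 → close Ashgrove (overflow 10)
  19÷2 = 9 each, +1 to first 1
Round 3: Hollowpine=25 Ironridge=21 → close Hollowpine (overflow 15)
  25÷1 = 25 each, +1 to first 0

Closure order: Juniper, Ashgrove, Hollowpine
Last habitat: Ironridge with 46 animals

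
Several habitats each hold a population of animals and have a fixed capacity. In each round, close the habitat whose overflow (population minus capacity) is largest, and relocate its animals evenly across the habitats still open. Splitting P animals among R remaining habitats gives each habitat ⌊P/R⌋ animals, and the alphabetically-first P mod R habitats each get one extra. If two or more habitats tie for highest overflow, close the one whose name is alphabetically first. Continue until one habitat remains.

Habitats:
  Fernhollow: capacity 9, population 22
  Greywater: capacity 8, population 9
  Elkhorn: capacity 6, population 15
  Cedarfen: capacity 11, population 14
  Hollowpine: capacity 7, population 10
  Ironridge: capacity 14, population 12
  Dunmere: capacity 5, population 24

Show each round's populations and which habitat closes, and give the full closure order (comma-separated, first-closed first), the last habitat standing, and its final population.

Round 1: Cedarfen=14 Dunmere=24 Elkhorn=15 Fernhollow=22 Greywater=9 Hollowpine=10 Ironridge=12 → close Dunmere (overflow 19)
  24÷6 = 4 each, +1 to first 0
Round 2: Cedarfen=18 Elkhorn=19 Fernhollow=26 Greywater=13 Hollowpine=14 Ironridge=16 → close Fernhollow (overflow 17)
  26÷5 = 5 each, +1 to first 1
Round 3: Cedarfen=24 Elkhorn=24 Greywater=18 Hollowpine=19 Ironridge=21 → close Elkhorn (overflow 18)
  24÷4 = 6 each, +1 to first 0
Round 4: Cedarfen=30 Greywater=24 Hollowpine=25 Ironridge=27 → close Cedarfen (overflow 19)
  30÷3 = 10 each, +1 to first 0
Round 5: Greywater=34 Hollowpine=35 Ironridge=37 → close Hollowpine (overflow 28)
  35÷2 = 17 each, +1 to first 1
Round 6: Greywater=52 Ironridge=54 → close Greywater (overflow 44)
  52÷1 = 52 each, +1 to first 0

Closure order: Dunmere, Fernhollow, Elkhorn, Cedarfen, Hollowpine, Greywater
Last habitat: Ironridge with 106 animals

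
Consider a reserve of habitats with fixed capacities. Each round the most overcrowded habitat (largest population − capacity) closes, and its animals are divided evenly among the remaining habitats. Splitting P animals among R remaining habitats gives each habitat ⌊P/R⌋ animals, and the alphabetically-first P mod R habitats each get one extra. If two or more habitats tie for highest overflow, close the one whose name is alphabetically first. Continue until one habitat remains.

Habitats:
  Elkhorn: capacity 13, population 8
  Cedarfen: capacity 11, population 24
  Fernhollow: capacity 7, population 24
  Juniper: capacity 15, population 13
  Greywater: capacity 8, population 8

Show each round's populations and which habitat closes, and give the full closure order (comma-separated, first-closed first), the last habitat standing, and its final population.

Round 1: Cedarfen=24 Elkhorn=8 Fernhollow=24 Greywater=8 Juniper=13 → close Fernhollow (overflow 17)
  24÷4 = 6 each, +1 to first 0
Round 2: Cedarfen=30 Elkhorn=14 Greywater=14 Juniper=19 → close Cedarfen (overflow 19)
  30÷3 = 10 each, +1 to first 0
Round 3: Elkhorn=24 Greywater=24 Juniper=29 → close Greywater (overflow 16)
  24÷2 = 12 each, +1 to first 0
Round 4: Elkhorn=36 Juniper=41 → close Juniper (overflow 26)
  41÷1 = 41 each, +1 to first 0

Closure order: Fernhollow, Cedarfen, Greywater, Juniper
Last habitat: Elkhorn with 77 animals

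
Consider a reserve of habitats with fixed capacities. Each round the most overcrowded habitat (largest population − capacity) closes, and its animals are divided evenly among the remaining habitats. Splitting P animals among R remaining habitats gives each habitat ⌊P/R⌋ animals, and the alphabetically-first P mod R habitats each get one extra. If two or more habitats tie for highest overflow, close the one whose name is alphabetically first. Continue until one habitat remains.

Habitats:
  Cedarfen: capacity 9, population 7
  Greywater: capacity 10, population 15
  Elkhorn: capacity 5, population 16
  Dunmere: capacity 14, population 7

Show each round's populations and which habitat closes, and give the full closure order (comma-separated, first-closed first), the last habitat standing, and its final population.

Closure order: Elkhorn, Greywater, Cedarfen
Last habitat: Dunmere with 45 animals

Round 1: Cedarfen=7 Dunmere=7 Elkhorn=16 Greywater=15 → close Elkhorn (overflow 11)
  16÷3 = 5 each, +1 to first 1
Round 2: Cedarfen=13 Dunmere=12 Greywater=20 → close Greywater (overflow 10)
  20÷2 = 10 each, +1 to first 0
Round 3: Cedarfen=23 Dunmere=22 → close Cedarfen (overflow 14)
  23÷1 = 23 each, +1 to first 0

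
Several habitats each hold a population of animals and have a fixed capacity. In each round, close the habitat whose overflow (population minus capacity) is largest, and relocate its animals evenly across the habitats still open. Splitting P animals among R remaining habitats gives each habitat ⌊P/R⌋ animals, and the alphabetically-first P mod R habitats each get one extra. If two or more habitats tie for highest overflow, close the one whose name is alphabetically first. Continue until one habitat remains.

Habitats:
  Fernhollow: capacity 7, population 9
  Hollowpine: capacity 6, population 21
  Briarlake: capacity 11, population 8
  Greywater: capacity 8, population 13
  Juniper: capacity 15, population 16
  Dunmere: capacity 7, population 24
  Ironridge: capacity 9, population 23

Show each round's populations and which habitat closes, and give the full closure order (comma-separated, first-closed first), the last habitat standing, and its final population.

Closure order: Dunmere, Hollowpine, Ironridge, Greywater, Fernhollow, Juniper
Last habitat: Briarlake with 114 animals

Round 1: Briarlake=8 Dunmere=24 Fernhollow=9 Greywater=13 Hollowpine=21 Ironridge=23 Juniper=16 → close Dunmere (overflow 17)
  24÷6 = 4 each, +1 to first 0
Round 2: Briarlake=12 Fernhollow=13 Greywater=17 Hollowpine=25 Ironridge=27 Juniper=20 → close Hollowpine (overflow 19)
  25÷5 = 5 each, +1 to first 0
Round 3: Briarlake=17 Fernhollow=18 Greywater=22 Ironridge=32 Juniper=25 → close Ironridge (overflow 23)
  32÷4 = 8 each, +1 to first 0
Round 4: Briarlake=25 Fernhollow=26 Greywater=30 Juniper=33 → close Greywater (overflow 22)
  30÷3 = 10 each, +1 to first 0
Round 5: Briarlake=35 Fernhollow=36 Juniper=43 → close Fernhollow (overflow 29)
  36÷2 = 18 each, +1 to first 0
Round 6: Briarlake=53 Juniper=61 → close Juniper (overflow 46)
  61÷1 = 61 each, +1 to first 0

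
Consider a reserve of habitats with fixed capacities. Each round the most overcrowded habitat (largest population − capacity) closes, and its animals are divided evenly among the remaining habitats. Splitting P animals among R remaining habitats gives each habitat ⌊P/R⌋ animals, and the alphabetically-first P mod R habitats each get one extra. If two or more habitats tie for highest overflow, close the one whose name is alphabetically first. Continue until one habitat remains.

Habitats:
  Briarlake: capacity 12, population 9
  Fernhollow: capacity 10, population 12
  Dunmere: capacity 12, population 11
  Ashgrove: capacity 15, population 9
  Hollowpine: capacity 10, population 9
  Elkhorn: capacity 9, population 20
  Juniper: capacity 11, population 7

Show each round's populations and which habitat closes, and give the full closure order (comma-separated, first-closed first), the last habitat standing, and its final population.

Round 1: Ashgrove=9 Briarlake=9 Dunmere=11 Elkhorn=20 Fernhollow=12 Hollowpine=9 Juniper=7 → close Elkhorn (overflow 11)
  20÷6 = 3 each, +1 to first 2
Round 2: Ashgrove=13 Briarlake=13 Dunmere=14 Fernhollow=15 Hollowpine=12 Juniper=10 → close Fernhollow (overflow 5)
  15÷5 = 3 each, +1 to first 0
Round 3: Ashgrove=16 Briarlake=16 Dunmere=17 Hollowpine=15 Juniper=13 → close Dunmere (overflow 5)
  17÷4 = 4 each, +1 to first 1
Round 4: Ashgrove=21 Briarlake=20 Hollowpine=19 Juniper=17 → close Hollowpine (overflow 9)
  19÷3 = 6 each, +1 to first 1
Round 5: Ashgrove=28 Briarlake=26 Juniper=23 → close Briarlake (overflow 14)
  26÷2 = 13 each, +1 to first 0
Round 6: Ashgrove=41 Juniper=36 → close Ashgrove (overflow 26)
  41÷1 = 41 each, +1 to first 0

Closure order: Elkhorn, Fernhollow, Dunmere, Hollowpine, Briarlake, Ashgrove
Last habitat: Juniper with 77 animals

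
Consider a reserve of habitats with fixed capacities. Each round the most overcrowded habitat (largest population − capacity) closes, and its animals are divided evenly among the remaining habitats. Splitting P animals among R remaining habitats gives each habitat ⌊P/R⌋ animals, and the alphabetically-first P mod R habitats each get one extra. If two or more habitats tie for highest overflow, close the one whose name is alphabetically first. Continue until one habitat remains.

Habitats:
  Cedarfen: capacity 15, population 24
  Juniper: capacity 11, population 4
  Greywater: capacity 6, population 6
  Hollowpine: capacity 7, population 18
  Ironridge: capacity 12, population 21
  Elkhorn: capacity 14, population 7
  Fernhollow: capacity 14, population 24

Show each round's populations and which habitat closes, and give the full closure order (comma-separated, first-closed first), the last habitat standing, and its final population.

Round 1: Cedarfen=24 Elkhorn=7 Fernhollow=24 Greywater=6 Hollowpine=18 Ironridge=21 Juniper=4 → close Hollowpine (overflow 11)
  18÷6 = 3 each, +1 to first 0
Round 2: Cedarfen=27 Elkhorn=10 Fernhollow=27 Greywater=9 Ironridge=24 Juniper=7 → close Fernhollow (overflow 13)
  27÷5 = 5 each, +1 to first 2
Round 3: Cedarfen=33 Elkhorn=16 Greywater=14 Ironridge=29 Juniper=12 → close Cedarfen (overflow 18)
  33÷4 = 8 each, +1 to first 1
Round 4: Elkhorn=25 Greywater=22 Ironridge=37 Juniper=20 → close Ironridge (overflow 25)
  37÷3 = 12 each, +1 to first 1
Round 5: Elkhorn=38 Greywater=34 Juniper=32 → close Greywater (overflow 28)
  34÷2 = 17 each, +1 to first 0
Round 6: Elkhorn=55 Juniper=49 → close Elkhorn (overflow 41)
  55÷1 = 55 each, +1 to first 0

Closure order: Hollowpine, Fernhollow, Cedarfen, Ironridge, Greywater, Elkhorn
Last habitat: Juniper with 104 animals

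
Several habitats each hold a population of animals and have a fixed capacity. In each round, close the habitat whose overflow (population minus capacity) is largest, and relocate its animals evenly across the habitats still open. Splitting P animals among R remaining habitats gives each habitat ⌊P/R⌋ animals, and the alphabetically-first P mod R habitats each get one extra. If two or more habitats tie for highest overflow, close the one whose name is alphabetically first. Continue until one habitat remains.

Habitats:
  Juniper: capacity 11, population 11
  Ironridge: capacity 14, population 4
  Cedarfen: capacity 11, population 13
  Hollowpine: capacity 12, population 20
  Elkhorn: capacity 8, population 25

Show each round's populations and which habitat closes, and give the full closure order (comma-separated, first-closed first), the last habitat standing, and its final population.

Round 1: Cedarfen=13 Elkhorn=25 Hollowpine=20 Ironridge=4 Juniper=11 → close Elkhorn (overflow 17)
  25÷4 = 6 each, +1 to first 1
Round 2: Cedarfen=20 Hollowpine=26 Ironridge=10 Juniper=17 → close Hollowpine (overflow 14)
  26÷3 = 8 each, +1 to first 2
Round 3: Cedarfen=29 Ironridge=19 Juniper=25 → close Cedarfen (overflow 18)
  29÷2 = 14 each, +1 to first 1
Round 4: Ironridge=34 Juniper=39 → close Juniper (overflow 28)
  39÷1 = 39 each, +1 to first 0

Closure order: Elkhorn, Hollowpine, Cedarfen, Juniper
Last habitat: Ironridge with 73 animals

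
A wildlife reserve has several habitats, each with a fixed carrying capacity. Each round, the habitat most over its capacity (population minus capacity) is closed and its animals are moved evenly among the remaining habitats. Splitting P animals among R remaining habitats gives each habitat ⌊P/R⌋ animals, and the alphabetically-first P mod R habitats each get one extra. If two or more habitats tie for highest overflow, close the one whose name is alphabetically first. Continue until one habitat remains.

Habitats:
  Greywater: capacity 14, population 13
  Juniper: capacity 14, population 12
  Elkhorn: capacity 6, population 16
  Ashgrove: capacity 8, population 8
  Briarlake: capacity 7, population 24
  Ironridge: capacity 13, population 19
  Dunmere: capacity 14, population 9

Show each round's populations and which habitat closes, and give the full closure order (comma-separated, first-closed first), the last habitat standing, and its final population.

Round 1: Ashgrove=8 Briarlake=24 Dunmere=9 Elkhorn=16 Greywater=13 Ironridge=19 Juniper=12 → close Briarlake (overflow 17)
  24÷6 = 4 each, +1 to first 0
Round 2: Ashgrove=12 Dunmere=13 Elkhorn=20 Greywater=17 Ironridge=23 Juniper=16 → close Elkhorn (overflow 14)
  20÷5 = 4 each, +1 to first 0
Round 3: Ashgrove=16 Dunmere=17 Greywater=21 Ironridge=27 Juniper=20 → close Ironridge (overflow 14)
  27÷4 = 6 each, +1 to first 3
Round 4: Ashgrove=23 Dunmere=24 Greywater=28 Juniper=26 → close Ashgrove (overflow 15)
  23÷3 = 7 each, +1 to first 2
Round 5: Dunmere=32 Greywater=36 Juniper=33 → close Greywater (overflow 22)
  36÷2 = 18 each, +1 to first 0
Round 6: Dunmere=50 Juniper=51 → close Juniper (overflow 37)
  51÷1 = 51 each, +1 to first 0

Closure order: Briarlake, Elkhorn, Ironridge, Ashgrove, Greywater, Juniper
Last habitat: Dunmere with 101 animals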